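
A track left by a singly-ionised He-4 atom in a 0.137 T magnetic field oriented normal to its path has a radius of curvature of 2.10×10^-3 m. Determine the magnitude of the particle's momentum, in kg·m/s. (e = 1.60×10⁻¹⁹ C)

p ≈ 4.60×10^-23 kg·m/s

Since qvB = mv²/r, the momentum p = mv = qBr.
p = (1×1.60×10^-19)(0.137)(2.10×10^-3) = 4.60×10^-23 kg·m/s.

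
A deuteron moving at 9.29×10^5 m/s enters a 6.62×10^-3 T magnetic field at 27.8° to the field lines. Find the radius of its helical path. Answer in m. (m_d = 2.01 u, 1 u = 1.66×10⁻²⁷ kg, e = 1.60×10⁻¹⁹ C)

r ≈ 1.36 m

Only the perpendicular component v⊥ = v sin27.8° = 4.33×10^5 m/s is bent by the field.
r = m v⊥ /(qB) = (3.34×10^-27)(4.33×10^5) / [(1×1.60×10^-19)(6.62×10^-3)] = 1.36 m.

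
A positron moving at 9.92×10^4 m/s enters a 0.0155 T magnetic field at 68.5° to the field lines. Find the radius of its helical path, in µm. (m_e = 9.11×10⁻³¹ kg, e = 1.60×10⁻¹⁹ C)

r ≈ 33.9 µm

Only the perpendicular component v⊥ = v sin68.5° = 9.23×10^4 m/s is bent by the field.
r = m v⊥ /(qB) = (9.11×10^-31)(9.23×10^4) / [(1×1.60×10^-19)(0.0155)] = 3.39×10^-5 m.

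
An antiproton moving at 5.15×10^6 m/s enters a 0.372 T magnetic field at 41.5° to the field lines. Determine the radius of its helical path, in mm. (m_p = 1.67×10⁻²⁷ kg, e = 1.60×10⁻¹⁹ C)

Only the perpendicular component v⊥ = v sin41.5° = 3.41×10^6 m/s is bent by the field.
r = m v⊥ /(qB) = (1.67×10^-27)(3.41×10^6) / [(1×1.60×10^-19)(0.372)] = 0.0957 m.

r ≈ 95.7 mm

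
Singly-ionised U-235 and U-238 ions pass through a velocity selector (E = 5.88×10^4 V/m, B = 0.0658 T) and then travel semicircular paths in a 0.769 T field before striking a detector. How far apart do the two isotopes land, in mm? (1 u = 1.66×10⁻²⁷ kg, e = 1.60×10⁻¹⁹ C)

Δd ≈ 72.3 mm

Both emerge at v = E/B₁ = 8.94×10^5 m/s.
r = mv/(qB₂), so r₁ = 2.8332 m and r₂ = 2.8694 m, giving Δr = 0.0362 m.
After a semicircle each ion lands a diameter 2r from the entry slit, so the separation is 2Δr = 0.0723 m.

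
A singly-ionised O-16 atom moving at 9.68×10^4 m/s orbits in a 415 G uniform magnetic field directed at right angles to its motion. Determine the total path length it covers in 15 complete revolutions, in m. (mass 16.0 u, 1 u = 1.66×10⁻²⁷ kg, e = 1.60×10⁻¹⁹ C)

r = mv/(qB) = 0.387 m, so one revolution covers 2πr = 2.43 m.
In 15 revolutions: L = 15·2πr = 36.5 m.

L ≈ 36.5 m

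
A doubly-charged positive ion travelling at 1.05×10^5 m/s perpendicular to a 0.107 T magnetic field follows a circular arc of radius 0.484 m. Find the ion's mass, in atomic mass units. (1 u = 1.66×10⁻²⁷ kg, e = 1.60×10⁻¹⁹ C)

m ≈ 95.1 u

qvB = mv²/r ⇒ m = qBr/v.
m = (2×1.60×10^-19)(0.107)(0.484) / (1.05×10^5) = 1.58×10^-25 kg = 95.1 u.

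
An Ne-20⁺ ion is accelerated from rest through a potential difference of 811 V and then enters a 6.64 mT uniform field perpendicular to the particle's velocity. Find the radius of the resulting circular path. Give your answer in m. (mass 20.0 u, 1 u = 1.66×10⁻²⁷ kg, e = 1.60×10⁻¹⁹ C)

r ≈ 2.76 m

The kinetic energy gained is K = qV = (1×1.60×10^-19)(811) = 1.30×10^-16 J.
v = √(2K/m) = 8.84×10^4 m/s.
r = mv/(qB) = (3.32×10^-26)(8.84×10^4) / [(1×1.60×10^-19)(6.64×10^-3)] = 2.76 m.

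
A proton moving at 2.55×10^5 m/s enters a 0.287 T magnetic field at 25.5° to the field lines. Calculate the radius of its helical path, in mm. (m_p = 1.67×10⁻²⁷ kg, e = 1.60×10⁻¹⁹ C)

r ≈ 3.99 mm

Only the perpendicular component v⊥ = v sin25.5° = 1.10×10^5 m/s is bent by the field.
r = m v⊥ /(qB) = (1.67×10^-27)(1.10×10^5) / [(1×1.60×10^-19)(0.287)] = 3.99×10^-3 m.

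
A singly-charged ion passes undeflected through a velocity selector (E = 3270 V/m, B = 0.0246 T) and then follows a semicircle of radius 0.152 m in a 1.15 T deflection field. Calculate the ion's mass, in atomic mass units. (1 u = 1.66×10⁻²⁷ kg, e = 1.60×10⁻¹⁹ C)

m ≈ 127 u

v = E/B₁ = 1.33×10^5 m/s.
From r = mv/(qB₂), m = qB₂r/v = (1×1.60×10^-19)(1.15)(0.152) / (1.33×10^5) = 2.10×10^-25 kg.
In atomic mass units: m = 2.10×10^-25 / 1.66×10^-27 = 127 u.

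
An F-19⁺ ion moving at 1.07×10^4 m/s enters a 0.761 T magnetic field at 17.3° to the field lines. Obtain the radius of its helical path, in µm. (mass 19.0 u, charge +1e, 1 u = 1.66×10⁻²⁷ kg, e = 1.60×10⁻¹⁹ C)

r ≈ 824 µm

Only the perpendicular component v⊥ = v sin17.3° = 3180 m/s is bent by the field.
r = m v⊥ /(qB) = (3.15×10^-26)(3180) / [(1×1.60×10^-19)(0.761)] = 8.24×10^-4 m.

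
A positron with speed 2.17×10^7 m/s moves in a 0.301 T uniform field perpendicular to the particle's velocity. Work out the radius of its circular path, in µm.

r ≈ 410 µm

The magnetic force provides the centripetal force: qvB = mv²/r, so r = mv/(qB).
r = (9.11×10^-31 kg)(2.17×10^7 m/s) / [(1×1.60×10^-19 C)(0.301 T)] = 4.10×10^-4 m.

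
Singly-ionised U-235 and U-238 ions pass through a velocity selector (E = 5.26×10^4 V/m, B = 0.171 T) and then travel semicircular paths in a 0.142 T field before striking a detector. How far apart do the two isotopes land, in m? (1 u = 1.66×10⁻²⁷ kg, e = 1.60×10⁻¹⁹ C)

Both emerge at v = E/B₁ = 3.08×10^5 m/s.
r = mv/(qB₂), so r₁ = 5.2815 m and r₂ = 5.3489 m, giving Δr = 0.0674 m.
After a semicircle each ion lands a diameter 2r from the entry slit, so the separation is 2Δr = 0.135 m.

Δd ≈ 0.135 m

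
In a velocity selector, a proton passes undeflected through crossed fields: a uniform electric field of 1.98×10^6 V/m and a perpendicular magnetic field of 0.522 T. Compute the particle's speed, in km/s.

v ≈ 3790 km/s

For zero net force, qE = qvB, so v = E/B.
v = (1.98×10^6) / (0.522) = 3.79×10^6 m/s.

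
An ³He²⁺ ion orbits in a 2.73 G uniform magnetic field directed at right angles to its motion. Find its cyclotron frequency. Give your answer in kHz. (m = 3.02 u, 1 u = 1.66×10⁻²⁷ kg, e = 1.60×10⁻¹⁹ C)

f ≈ 2.77 kHz

f = qB/(2πm) = (2×1.60×10^-19)(2.73×10^-4) / [2π(5.01×10^-27)] = 2770 Hz.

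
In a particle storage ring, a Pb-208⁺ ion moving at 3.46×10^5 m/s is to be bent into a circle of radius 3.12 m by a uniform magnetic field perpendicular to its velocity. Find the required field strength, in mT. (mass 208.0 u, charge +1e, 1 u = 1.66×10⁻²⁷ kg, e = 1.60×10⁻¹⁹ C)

B ≈ 239 mT

qvB = mv²/r gives B = mv/(qr).
B = (3.45×10^-25)(3.46×10^5) / [(1×1.60×10^-19)(3.12)] = 0.239 T.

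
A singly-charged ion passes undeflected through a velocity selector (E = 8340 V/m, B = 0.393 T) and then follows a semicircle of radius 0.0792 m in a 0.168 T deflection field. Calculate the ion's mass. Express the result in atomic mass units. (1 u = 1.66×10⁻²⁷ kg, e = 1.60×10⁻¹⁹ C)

v = E/B₁ = 2.12×10^4 m/s.
From r = mv/(qB₂), m = qB₂r/v = (1×1.60×10^-19)(0.168)(0.0792) / (2.12×10^4) = 1.00×10^-25 kg.
In atomic mass units: m = 1.00×10^-25 / 1.66×10^-27 = 60.4 u.

m ≈ 60.4 u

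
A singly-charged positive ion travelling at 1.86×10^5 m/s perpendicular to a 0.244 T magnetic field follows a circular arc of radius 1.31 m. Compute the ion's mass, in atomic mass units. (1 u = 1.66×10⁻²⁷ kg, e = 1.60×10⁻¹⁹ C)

m ≈ 166 u

qvB = mv²/r ⇒ m = qBr/v.
m = (1×1.60×10^-19)(0.244)(1.31) / (1.86×10^5) = 2.75×10^-25 kg = 166 u.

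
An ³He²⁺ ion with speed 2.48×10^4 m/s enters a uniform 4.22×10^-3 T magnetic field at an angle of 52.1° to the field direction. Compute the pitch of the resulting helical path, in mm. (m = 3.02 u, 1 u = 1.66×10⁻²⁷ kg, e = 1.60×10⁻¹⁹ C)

pitch ≈ 355 mm

The velocity component along B is v∥ = v cos52.1° = 1.52×10^4 m/s.
The cyclotron period T = 2πm/(qB) = 2.33×10^-5 s is set by m, q, B alone.
Pitch = v∥·T = (1.52×10^4)(2.33×10^-5) = 0.355 m.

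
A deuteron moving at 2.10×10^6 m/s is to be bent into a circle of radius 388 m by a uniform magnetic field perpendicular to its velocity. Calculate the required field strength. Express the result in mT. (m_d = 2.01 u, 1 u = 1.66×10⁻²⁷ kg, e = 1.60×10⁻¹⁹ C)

B ≈ 0.113 mT

qvB = mv²/r gives B = mv/(qr).
B = (3.34×10^-27)(2.10×10^6) / [(1×1.60×10^-19)(388)] = 1.13×10^-4 T.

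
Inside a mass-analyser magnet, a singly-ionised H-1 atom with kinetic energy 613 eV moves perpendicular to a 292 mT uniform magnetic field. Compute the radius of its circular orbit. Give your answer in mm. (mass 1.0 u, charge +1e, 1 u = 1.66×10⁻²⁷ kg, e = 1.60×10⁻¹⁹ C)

Convert the energy: K = 613 eV = 9.81×10^-17 J.
v = √(2K/m) = √(2·9.81×10^-17/1.66×10^-27) = 3.44×10^5 m/s.
r = mv/(qB) = (1.66×10^-27)(3.44×10^5) / [(1×1.60×10^-19)(0.292)] = 0.0122 m.

r ≈ 12.2 mm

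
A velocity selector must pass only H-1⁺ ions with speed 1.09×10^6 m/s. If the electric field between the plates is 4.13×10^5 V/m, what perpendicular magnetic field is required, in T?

B ≈ 0.379 T

qE = qvB ⇒ B = E/v = (4.13×10^5) / (1.09×10^6) = 0.379 T.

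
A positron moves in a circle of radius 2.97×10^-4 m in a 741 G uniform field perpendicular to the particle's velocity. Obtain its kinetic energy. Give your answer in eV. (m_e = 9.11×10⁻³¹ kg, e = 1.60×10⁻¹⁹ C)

K ≈ 42.5 eV

v = qBr/m = (1×1.60×10^-19)(0.0741)(2.97×10^-4) / (9.11×10^-31) = 3.87×10^6 m/s.
K = ½mv² = 0.5·(9.11×10^-31)·(3.87×10^6)² = 6.81×10^-18 J = 42.5 eV.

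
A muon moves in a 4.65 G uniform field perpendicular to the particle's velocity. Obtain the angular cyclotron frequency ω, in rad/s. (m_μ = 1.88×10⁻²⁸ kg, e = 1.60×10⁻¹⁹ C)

ω = qB/m = (1×1.60×10^-19)(4.65×10^-4) / (1.88×10^-28) = 3.96×10^5 rad/s.

ω ≈ 3.96×10^5 rad/s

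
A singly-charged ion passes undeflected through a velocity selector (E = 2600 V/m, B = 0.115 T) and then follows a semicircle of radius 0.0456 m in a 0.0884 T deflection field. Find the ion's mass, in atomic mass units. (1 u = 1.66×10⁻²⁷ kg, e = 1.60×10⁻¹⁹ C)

m ≈ 17.2 u

v = E/B₁ = 2.26×10^4 m/s.
From r = mv/(qB₂), m = qB₂r/v = (1×1.60×10^-19)(0.0884)(0.0456) / (2.26×10^4) = 2.85×10^-26 kg.
In atomic mass units: m = 2.85×10^-26 / 1.66×10^-27 = 17.2 u.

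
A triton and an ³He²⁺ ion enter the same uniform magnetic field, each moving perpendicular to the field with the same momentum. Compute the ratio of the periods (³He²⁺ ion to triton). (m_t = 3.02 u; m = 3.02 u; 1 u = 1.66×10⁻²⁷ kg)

ratio ≈ 0.500

T = 2πm/(qB) is independent of speed, so T₂/T₁ = (m₂/q₂)/(m₁/q₁).
T_{³He²⁺ ion}/T_{triton} = (5.01×10^-27/2e) / (5.01×10^-27/1e) = 0.500.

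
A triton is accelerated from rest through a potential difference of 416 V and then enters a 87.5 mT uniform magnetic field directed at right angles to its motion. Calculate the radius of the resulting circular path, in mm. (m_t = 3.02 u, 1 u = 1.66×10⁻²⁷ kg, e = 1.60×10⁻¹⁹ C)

r ≈ 58.4 mm

The kinetic energy gained is K = qV = (1×1.60×10^-19)(416) = 6.66×10^-17 J.
v = √(2K/m) = 1.63×10^5 m/s.
r = mv/(qB) = (5.01×10^-27)(1.63×10^5) / [(1×1.60×10^-19)(0.0875)] = 0.0584 m.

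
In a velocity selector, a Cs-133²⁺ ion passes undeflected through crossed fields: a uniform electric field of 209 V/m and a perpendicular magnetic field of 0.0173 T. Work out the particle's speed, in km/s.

For zero net force, qE = qvB, so v = E/B.
v = (209) / (0.0173) = 1.21×10^4 m/s.

v ≈ 12.1 km/s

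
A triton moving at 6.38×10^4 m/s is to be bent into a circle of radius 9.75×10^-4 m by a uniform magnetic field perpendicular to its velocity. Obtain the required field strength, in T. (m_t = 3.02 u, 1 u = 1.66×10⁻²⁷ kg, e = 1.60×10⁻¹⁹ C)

B ≈ 2.05 T

qvB = mv²/r gives B = mv/(qr).
B = (5.01×10^-27)(6.38×10^4) / [(1×1.60×10^-19)(9.75×10^-4)] = 2.05 T.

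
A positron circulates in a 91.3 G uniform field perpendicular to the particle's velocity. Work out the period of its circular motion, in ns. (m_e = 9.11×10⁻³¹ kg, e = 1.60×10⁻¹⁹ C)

T ≈ 3.92 ns

The cyclotron period is independent of speed: T = 2πm/(qB).
T = 2π(9.11×10^-31) / [(1×1.60×10^-19)(9.13×10^-3)] = 3.92×10^-9 s.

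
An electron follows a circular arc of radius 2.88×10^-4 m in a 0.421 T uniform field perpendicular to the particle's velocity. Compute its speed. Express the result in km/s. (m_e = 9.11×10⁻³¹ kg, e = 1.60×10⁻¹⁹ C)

From qvB = mv²/r, v = qBr/m.
v = (1×1.60×10^-19)(0.421)(2.88×10^-4) / (9.11×10^-31) = 2.13×10^7 m/s.

v ≈ 21300 km/s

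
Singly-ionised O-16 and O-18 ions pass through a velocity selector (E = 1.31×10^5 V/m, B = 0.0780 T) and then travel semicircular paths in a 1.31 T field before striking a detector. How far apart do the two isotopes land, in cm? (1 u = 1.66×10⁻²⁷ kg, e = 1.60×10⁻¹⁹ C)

Both emerge at v = E/B₁ = 1.68×10^6 m/s.
r = mv/(qB₂), so r₁ = 0.2128 m and r₂ = 0.2394 m, giving Δr = 0.0266 m.
After a semicircle each ion lands a diameter 2r from the entry slit, so the separation is 2Δr = 0.0532 m.

Δd ≈ 5.32 cm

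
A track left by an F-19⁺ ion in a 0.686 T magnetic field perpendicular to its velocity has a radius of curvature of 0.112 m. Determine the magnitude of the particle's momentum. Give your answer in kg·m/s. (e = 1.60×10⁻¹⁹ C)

p ≈ 1.23×10^-20 kg·m/s

Since qvB = mv²/r, the momentum p = mv = qBr.
p = (1×1.60×10^-19)(0.686)(0.112) = 1.23×10^-20 kg·m/s.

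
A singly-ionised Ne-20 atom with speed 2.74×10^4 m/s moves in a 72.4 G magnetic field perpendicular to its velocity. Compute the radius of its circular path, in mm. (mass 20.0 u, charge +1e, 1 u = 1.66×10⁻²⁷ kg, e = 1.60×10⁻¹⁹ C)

The magnetic force provides the centripetal force: qvB = mv²/r, so r = mv/(qB).
r = (3.32×10^-26 kg)(2.74×10^4 m/s) / [(1×1.60×10^-19 C)(7.24×10^-3 T)] = 0.785 m.

r ≈ 785 mm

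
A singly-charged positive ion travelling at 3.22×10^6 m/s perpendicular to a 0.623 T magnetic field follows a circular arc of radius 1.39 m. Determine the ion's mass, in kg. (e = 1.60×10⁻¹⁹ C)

qvB = mv²/r ⇒ m = qBr/v.
m = (1×1.60×10^-19)(0.623)(1.39) / (3.22×10^6) = 4.30×10^-26 kg.

m ≈ 4.30×10^-26 kg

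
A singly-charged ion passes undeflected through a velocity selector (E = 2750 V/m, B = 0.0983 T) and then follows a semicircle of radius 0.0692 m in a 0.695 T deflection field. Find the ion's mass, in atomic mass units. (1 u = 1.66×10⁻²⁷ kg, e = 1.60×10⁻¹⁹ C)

v = E/B₁ = 2.80×10^4 m/s.
From r = mv/(qB₂), m = qB₂r/v = (1×1.60×10^-19)(0.695)(0.0692) / (2.80×10^4) = 2.75×10^-25 kg.
In atomic mass units: m = 2.75×10^-25 / 1.66×10^-27 = 166 u.

m ≈ 166 u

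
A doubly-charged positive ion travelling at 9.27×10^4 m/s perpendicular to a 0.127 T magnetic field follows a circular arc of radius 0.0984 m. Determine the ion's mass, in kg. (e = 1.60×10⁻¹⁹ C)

qvB = mv²/r ⇒ m = qBr/v.
m = (2×1.60×10^-19)(0.127)(0.0984) / (9.27×10^4) = 4.31×10^-26 kg.

m ≈ 4.31×10^-26 kg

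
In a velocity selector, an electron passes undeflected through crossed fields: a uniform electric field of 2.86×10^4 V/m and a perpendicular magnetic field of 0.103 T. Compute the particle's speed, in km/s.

For zero net force, qE = qvB, so v = E/B.
v = (2.86×10^4) / (0.103) = 2.78×10^5 m/s.

v ≈ 278 km/s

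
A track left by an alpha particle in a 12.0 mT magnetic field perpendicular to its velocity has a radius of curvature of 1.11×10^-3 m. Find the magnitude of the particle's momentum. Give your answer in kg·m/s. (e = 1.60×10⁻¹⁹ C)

Since qvB = mv²/r, the momentum p = mv = qBr.
p = (2×1.60×10^-19)(0.0120)(1.11×10^-3) = 4.26×10^-24 kg·m/s.

p ≈ 4.26×10^-24 kg·m/s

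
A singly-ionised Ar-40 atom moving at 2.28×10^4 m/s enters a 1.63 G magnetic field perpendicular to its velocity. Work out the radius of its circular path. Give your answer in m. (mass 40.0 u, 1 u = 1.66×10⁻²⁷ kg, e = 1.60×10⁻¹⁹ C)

r ≈ 58.0 m

The magnetic force provides the centripetal force: qvB = mv²/r, so r = mv/(qB).
r = (6.64×10^-26 kg)(2.28×10^4 m/s) / [(1×1.60×10^-19 C)(1.63×10^-4 T)] = 58.0 m.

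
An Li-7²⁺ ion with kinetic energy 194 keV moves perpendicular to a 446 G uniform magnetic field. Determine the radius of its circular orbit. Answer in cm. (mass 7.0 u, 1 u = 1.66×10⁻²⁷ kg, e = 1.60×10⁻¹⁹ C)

r ≈ 188 cm

Convert the energy: K = 194 keV = 3.10×10^-14 J.
v = √(2K/m) = √(2·3.10×10^-14/1.16×10^-26) = 2.31×10^6 m/s.
r = mv/(qB) = (1.16×10^-26)(2.31×10^6) / [(2×1.60×10^-19)(0.0446)] = 1.88 m.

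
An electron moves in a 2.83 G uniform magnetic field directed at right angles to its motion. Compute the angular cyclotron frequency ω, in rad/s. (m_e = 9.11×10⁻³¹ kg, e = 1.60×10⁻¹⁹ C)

ω ≈ 4.97×10^7 rad/s

ω = qB/m = (1×1.60×10^-19)(2.83×10^-4) / (9.11×10^-31) = 4.97×10^7 rad/s.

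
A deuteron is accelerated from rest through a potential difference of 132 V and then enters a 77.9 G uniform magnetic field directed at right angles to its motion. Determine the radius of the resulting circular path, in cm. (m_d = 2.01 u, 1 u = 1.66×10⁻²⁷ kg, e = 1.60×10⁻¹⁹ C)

r ≈ 30.1 cm

The kinetic energy gained is K = qV = (1×1.60×10^-19)(132) = 2.11×10^-17 J.
v = √(2K/m) = 1.13×10^5 m/s.
r = mv/(qB) = (3.34×10^-27)(1.13×10^5) / [(1×1.60×10^-19)(7.79×10^-3)] = 0.301 m.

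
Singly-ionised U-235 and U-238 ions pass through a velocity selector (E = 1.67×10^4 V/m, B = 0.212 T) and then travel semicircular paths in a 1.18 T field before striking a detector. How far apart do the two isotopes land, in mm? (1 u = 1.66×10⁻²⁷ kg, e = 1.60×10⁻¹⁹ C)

Δd ≈ 4.16 mm

Both emerge at v = E/B₁ = 7.88×10^4 m/s.
r = mv/(qB₂), so r₁ = 0.16276 m and r₂ = 0.16484 m, giving Δr = 2.08×10^-3 m.
After a semicircle each ion lands a diameter 2r from the entry slit, so the separation is 2Δr = 4.16×10^-3 m.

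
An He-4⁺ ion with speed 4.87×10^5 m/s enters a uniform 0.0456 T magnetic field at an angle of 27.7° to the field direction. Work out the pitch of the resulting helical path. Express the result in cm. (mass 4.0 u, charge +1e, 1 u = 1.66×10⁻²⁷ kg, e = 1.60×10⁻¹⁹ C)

The velocity component along B is v∥ = v cos27.7° = 4.31×10^5 m/s.
The cyclotron period T = 2πm/(qB) = 5.72×10^-6 s is set by m, q, B alone.
Pitch = v∥·T = (4.31×10^5)(5.72×10^-6) = 2.47 m.

pitch ≈ 247 cm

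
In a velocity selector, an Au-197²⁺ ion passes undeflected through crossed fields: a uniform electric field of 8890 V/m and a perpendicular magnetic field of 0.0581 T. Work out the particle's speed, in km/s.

v ≈ 153 km/s

For zero net force, qE = qvB, so v = E/B.
v = (8890) / (0.0581) = 1.53×10^5 m/s.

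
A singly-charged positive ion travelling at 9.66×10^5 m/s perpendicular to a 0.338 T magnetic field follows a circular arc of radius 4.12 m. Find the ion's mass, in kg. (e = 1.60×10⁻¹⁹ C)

qvB = mv²/r ⇒ m = qBr/v.
m = (1×1.60×10^-19)(0.338)(4.12) / (9.66×10^5) = 2.31×10^-25 kg.

m ≈ 2.31×10^-25 kg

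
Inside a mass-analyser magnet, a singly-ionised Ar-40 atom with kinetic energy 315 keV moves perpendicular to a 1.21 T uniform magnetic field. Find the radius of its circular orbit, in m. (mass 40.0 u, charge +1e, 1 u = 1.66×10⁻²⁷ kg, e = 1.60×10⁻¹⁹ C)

r ≈ 0.423 m

Convert the energy: K = 315 keV = 5.04×10^-14 J.
v = √(2K/m) = √(2·5.04×10^-14/6.64×10^-26) = 1.23×10^6 m/s.
r = mv/(qB) = (6.64×10^-26)(1.23×10^6) / [(1×1.60×10^-19)(1.21)] = 0.423 m.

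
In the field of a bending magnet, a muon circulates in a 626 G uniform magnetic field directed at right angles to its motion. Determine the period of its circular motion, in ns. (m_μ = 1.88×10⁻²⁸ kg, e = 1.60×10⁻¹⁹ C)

T ≈ 118 ns

The cyclotron period is independent of speed: T = 2πm/(qB).
T = 2π(1.88×10^-28) / [(1×1.60×10^-19)(0.0626)] = 1.18×10^-7 s.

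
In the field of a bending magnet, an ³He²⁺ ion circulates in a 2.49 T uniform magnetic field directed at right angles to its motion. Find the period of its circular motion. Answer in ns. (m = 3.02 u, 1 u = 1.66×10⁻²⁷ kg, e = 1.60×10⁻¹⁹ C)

T ≈ 39.5 ns

The cyclotron period is independent of speed: T = 2πm/(qB).
T = 2π(5.01×10^-27) / [(2×1.60×10^-19)(2.49)] = 3.95×10^-8 s.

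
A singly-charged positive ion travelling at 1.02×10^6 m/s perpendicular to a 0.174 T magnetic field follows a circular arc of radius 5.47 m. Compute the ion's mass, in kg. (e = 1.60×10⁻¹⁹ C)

qvB = mv²/r ⇒ m = qBr/v.
m = (1×1.60×10^-19)(0.174)(5.47) / (1.02×10^6) = 1.49×10^-25 kg.

m ≈ 1.49×10^-25 kg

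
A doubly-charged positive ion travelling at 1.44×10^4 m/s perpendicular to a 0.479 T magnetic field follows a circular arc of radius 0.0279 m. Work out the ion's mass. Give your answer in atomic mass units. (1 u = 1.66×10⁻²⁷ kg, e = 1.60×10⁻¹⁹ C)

m ≈ 179 u

qvB = mv²/r ⇒ m = qBr/v.
m = (2×1.60×10^-19)(0.479)(0.0279) / (1.44×10^4) = 2.97×10^-25 kg = 179 u.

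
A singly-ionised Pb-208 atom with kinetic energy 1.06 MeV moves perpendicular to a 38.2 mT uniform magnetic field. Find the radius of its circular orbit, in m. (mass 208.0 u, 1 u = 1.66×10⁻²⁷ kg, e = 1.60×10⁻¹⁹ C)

Convert the energy: K = 1.06 MeV = 1.70×10^-13 J.
v = √(2K/m) = √(2·1.70×10^-13/3.45×10^-25) = 9.91×10^5 m/s.
r = mv/(qB) = (3.45×10^-25)(9.91×10^5) / [(1×1.60×10^-19)(0.0382)] = 56.0 m.

r ≈ 56.0 m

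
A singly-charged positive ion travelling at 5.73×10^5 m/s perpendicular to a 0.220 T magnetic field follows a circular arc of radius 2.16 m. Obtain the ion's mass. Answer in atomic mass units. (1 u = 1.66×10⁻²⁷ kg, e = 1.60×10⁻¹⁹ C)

m ≈ 79.9 u

qvB = mv²/r ⇒ m = qBr/v.
m = (1×1.60×10^-19)(0.220)(2.16) / (5.73×10^5) = 1.33×10^-25 kg = 79.9 u.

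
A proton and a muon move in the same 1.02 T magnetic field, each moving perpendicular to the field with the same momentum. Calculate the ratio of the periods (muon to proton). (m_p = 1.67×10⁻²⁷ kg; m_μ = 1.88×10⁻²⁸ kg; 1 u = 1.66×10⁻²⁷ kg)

T = 2πm/(qB) is independent of speed, so T₂/T₁ = (m₂/q₂)/(m₁/q₁).
T_{muon}/T_{proton} = (1.88×10^-28/1e) / (1.67×10^-27/1e) = 0.113.

ratio ≈ 0.113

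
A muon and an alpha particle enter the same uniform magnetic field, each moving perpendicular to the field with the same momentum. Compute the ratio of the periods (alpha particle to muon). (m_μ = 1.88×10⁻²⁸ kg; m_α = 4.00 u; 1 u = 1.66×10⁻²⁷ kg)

ratio ≈ 17.7

T = 2πm/(qB) is independent of speed, so T₂/T₁ = (m₂/q₂)/(m₁/q₁).
T_{alpha particle}/T_{muon} = (6.64×10^-27/2e) / (1.88×10^-28/1e) = 17.7.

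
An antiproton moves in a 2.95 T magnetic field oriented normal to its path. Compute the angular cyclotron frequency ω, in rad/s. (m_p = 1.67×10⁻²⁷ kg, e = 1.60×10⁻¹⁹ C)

ω ≈ 2.83×10^8 rad/s

ω = qB/m = (1×1.60×10^-19)(2.95) / (1.67×10^-27) = 2.83×10^8 rad/s.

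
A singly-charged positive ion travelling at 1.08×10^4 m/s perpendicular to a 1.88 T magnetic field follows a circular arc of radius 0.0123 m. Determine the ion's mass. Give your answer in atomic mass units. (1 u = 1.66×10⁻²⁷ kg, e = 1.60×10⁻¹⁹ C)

qvB = mv²/r ⇒ m = qBr/v.
m = (1×1.60×10^-19)(1.88)(0.0123) / (1.08×10^4) = 3.43×10^-25 kg = 206 u.

m ≈ 206 u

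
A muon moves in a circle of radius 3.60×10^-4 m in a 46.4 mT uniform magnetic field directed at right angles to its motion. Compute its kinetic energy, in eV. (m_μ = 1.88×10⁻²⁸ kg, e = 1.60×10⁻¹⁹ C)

v = qBr/m = (1×1.60×10^-19)(0.0464)(3.60×10^-4) / (1.88×10^-28) = 1.42×10^4 m/s.
K = ½mv² = 0.5·(1.88×10^-28)·(1.42×10^4)² = 1.90×10^-20 J = 0.119 eV.

K ≈ 0.119 eV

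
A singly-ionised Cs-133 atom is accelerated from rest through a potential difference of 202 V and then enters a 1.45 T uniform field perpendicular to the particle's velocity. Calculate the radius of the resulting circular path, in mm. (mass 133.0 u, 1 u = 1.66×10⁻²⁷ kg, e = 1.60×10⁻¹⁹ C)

r ≈ 16.3 mm

The kinetic energy gained is K = qV = (1×1.60×10^-19)(202) = 3.23×10^-17 J.
v = √(2K/m) = 1.71×10^4 m/s.
r = mv/(qB) = (2.21×10^-25)(1.71×10^4) / [(1×1.60×10^-19)(1.45)] = 0.0163 m.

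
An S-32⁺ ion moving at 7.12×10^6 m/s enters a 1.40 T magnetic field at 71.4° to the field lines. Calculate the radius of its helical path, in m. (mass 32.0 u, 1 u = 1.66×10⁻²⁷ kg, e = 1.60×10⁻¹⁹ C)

Only the perpendicular component v⊥ = v sin71.4° = 6.75×10^6 m/s is bent by the field.
r = m v⊥ /(qB) = (5.31×10^-26)(6.75×10^6) / [(1×1.60×10^-19)(1.40)] = 1.60 m.

r ≈ 1.60 m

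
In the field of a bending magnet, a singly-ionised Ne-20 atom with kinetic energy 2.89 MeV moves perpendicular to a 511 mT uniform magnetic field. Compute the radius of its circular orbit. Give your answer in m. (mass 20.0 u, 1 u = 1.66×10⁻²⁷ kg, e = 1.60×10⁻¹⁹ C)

Convert the energy: K = 2.89 MeV = 4.62×10^-13 J.
v = √(2K/m) = √(2·4.62×10^-13/3.32×10^-26) = 5.28×10^6 m/s.
r = mv/(qB) = (3.32×10^-26)(5.28×10^6) / [(1×1.60×10^-19)(0.511)] = 2.14 m.

r ≈ 2.14 m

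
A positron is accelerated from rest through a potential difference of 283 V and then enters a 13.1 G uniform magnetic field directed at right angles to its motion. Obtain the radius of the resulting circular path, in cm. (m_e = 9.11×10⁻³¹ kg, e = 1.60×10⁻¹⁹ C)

The kinetic energy gained is K = qV = (1×1.60×10^-19)(283) = 4.53×10^-17 J.
v = √(2K/m) = 9.97×10^6 m/s.
r = mv/(qB) = (9.11×10^-31)(9.97×10^6) / [(1×1.60×10^-19)(1.31×10^-3)] = 0.0433 m.

r ≈ 4.33 cm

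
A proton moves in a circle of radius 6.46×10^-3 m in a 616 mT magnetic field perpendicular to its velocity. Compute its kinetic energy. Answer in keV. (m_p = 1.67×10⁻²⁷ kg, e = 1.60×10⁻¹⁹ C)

v = qBr/m = (1×1.60×10^-19)(0.616)(6.46×10^-3) / (1.67×10^-27) = 3.81×10^5 m/s.
K = ½mv² = 0.5·(1.67×10^-27)·(3.81×10^5)² = 1.21×10^-16 J = 0.759 keV.

K ≈ 0.759 keV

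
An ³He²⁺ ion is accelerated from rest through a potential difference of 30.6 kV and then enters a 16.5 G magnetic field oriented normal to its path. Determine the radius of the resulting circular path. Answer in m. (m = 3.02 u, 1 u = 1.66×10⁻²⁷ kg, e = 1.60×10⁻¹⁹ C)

The kinetic energy gained is K = qV = (2×1.60×10^-19)(3.06×10^4) = 9.79×10^-15 J.
v = √(2K/m) = 1.98×10^6 m/s.
r = mv/(qB) = (5.01×10^-27)(1.98×10^6) / [(2×1.60×10^-19)(1.65×10^-3)] = 18.8 m.

r ≈ 18.8 m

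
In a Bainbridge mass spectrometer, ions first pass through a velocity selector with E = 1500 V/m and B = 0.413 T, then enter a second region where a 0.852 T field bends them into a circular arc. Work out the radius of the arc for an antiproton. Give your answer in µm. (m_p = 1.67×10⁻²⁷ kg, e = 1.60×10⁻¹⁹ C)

r ≈ 44.5 µm

The selector passes v = E/B = 1500/0.413 = 3630 m/s.
In the deflection region, r = mv/(qB₂) = (1.67×10^-27)(3630) / [(1×1.60×10^-19)(0.852)] = 4.45×10^-5 m.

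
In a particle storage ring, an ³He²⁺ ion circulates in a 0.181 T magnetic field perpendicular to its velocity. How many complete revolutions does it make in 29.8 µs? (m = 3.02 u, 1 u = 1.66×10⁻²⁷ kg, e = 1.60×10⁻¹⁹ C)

N = 54

T = 2πm/(qB) = 2π(5.0132×10^-27) / [(2×1.60×10^-19)(0.181)] = 5.4383×10^-7 s.
N = t/T = 2.98×10^-5 / 5.4383×10^-7 ≈ 54.80, so 54 complete revolutions.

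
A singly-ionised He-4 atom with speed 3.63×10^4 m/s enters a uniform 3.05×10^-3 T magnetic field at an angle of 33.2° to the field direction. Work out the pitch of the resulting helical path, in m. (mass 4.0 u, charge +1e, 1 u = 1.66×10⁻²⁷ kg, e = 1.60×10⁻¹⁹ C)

The velocity component along B is v∥ = v cos33.2° = 3.04×10^4 m/s.
The cyclotron period T = 2πm/(qB) = 8.55×10^-5 s is set by m, q, B alone.
Pitch = v∥·T = (3.04×10^4)(8.55×10^-5) = 2.60 m.

pitch ≈ 2.60 m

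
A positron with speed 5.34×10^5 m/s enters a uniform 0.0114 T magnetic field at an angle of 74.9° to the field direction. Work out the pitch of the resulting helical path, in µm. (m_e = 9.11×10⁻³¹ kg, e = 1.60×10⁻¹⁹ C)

The velocity component along B is v∥ = v cos74.9° = 1.39×10^5 m/s.
The cyclotron period T = 2πm/(qB) = 3.14×10^-9 s is set by m, q, B alone.
Pitch = v∥·T = (1.39×10^5)(3.14×10^-9) = 4.37×10^-4 m.

pitch ≈ 437 µm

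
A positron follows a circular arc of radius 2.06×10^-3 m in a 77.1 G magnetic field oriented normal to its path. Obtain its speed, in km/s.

v ≈ 2790 km/s

From qvB = mv²/r, v = qBr/m.
v = (1×1.60×10^-19)(7.71×10^-3)(2.06×10^-3) / (9.11×10^-31) = 2.79×10^6 m/s.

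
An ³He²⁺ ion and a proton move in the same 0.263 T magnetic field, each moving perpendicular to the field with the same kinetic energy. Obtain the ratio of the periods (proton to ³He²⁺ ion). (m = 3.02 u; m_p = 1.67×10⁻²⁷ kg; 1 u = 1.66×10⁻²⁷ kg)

ratio ≈ 0.666

T = 2πm/(qB) is independent of speed, so T₂/T₁ = (m₂/q₂)/(m₁/q₁).
T_{proton}/T_{³He²⁺ ion} = (1.67×10^-27/1e) / (5.01×10^-27/2e) = 0.666.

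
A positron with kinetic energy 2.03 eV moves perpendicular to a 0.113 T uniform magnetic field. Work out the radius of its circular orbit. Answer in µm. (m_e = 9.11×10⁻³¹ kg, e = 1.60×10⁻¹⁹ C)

Convert the energy: K = 2.03 eV = 3.25×10^-19 J.
v = √(2K/m) = √(2·3.25×10^-19/9.11×10^-31) = 8.44×10^5 m/s.
r = mv/(qB) = (9.11×10^-31)(8.44×10^5) / [(1×1.60×10^-19)(0.113)] = 4.25×10^-5 m.

r ≈ 42.5 µm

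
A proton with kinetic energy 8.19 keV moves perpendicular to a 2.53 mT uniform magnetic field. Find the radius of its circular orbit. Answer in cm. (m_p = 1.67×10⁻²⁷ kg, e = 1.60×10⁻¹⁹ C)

Convert the energy: K = 8.19 keV = 1.31×10^-15 J.
v = √(2K/m) = √(2·1.31×10^-15/1.67×10^-27) = 1.25×10^6 m/s.
r = mv/(qB) = (1.67×10^-27)(1.25×10^6) / [(1×1.60×10^-19)(2.53×10^-3)] = 5.17 m.

r ≈ 517 cm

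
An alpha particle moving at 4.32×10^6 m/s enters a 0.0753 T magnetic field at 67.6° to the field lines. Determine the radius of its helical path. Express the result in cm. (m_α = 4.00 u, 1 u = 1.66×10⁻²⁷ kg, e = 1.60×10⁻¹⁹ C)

Only the perpendicular component v⊥ = v sin67.6° = 3.99×10^6 m/s is bent by the field.
r = m v⊥ /(qB) = (6.64×10^-27)(3.99×10^6) / [(2×1.60×10^-19)(0.0753)] = 1.10 m.

r ≈ 110 cm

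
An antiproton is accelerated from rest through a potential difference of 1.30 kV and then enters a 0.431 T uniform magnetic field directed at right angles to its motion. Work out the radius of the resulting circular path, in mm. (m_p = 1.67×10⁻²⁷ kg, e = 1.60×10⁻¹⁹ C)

r ≈ 12.1 mm

The kinetic energy gained is K = qV = (1×1.60×10^-19)(1300) = 2.08×10^-16 J.
v = √(2K/m) = 4.99×10^5 m/s.
r = mv/(qB) = (1.67×10^-27)(4.99×10^5) / [(1×1.60×10^-19)(0.431)] = 0.0121 m.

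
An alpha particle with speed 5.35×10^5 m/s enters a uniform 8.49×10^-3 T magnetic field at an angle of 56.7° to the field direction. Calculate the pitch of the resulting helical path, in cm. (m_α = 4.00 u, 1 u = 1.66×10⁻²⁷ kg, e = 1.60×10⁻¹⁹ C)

The velocity component along B is v∥ = v cos56.7° = 2.94×10^5 m/s.
The cyclotron period T = 2πm/(qB) = 1.54×10^-5 s is set by m, q, B alone.
Pitch = v∥·T = (2.94×10^5)(1.54×10^-5) = 4.51 m.

pitch ≈ 451 cm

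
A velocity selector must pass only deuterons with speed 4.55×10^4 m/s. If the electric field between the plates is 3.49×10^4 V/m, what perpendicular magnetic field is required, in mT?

B ≈ 767 mT

qE = qvB ⇒ B = E/v = (3.49×10^4) / (4.55×10^4) = 0.767 T.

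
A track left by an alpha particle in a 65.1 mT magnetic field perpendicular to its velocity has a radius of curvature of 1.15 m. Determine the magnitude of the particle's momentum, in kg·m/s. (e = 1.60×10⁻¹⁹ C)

Since qvB = mv²/r, the momentum p = mv = qBr.
p = (2×1.60×10^-19)(0.0651)(1.15) = 2.40×10^-20 kg·m/s.

p ≈ 2.40×10^-20 kg·m/s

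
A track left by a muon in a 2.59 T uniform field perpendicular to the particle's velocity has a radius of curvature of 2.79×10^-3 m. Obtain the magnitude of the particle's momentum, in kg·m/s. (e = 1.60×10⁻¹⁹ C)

p ≈ 1.16×10^-21 kg·m/s

Since qvB = mv²/r, the momentum p = mv = qBr.
p = (1×1.60×10^-19)(2.59)(2.79×10^-3) = 1.16×10^-21 kg·m/s.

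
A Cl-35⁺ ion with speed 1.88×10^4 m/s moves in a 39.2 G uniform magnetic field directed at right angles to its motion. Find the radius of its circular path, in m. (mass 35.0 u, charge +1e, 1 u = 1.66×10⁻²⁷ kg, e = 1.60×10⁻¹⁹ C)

r ≈ 1.74 m

The magnetic force provides the centripetal force: qvB = mv²/r, so r = mv/(qB).
r = (5.81×10^-26 kg)(1.88×10^4 m/s) / [(1×1.60×10^-19 C)(3.92×10^-3 T)] = 1.74 m.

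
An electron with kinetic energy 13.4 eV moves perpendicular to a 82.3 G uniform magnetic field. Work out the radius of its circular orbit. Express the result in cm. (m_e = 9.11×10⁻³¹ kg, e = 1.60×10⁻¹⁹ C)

Convert the energy: K = 13.4 eV = 2.14×10^-18 J.
v = √(2K/m) = √(2·2.14×10^-18/9.11×10^-31) = 2.17×10^6 m/s.
r = mv/(qB) = (9.11×10^-31)(2.17×10^6) / [(1×1.60×10^-19)(8.23×10^-3)] = 1.50×10^-3 m.

r ≈ 0.150 cm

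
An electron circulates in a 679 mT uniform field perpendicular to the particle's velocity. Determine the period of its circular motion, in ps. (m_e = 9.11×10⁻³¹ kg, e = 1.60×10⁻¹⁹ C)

T ≈ 52.7 ps

The cyclotron period is independent of speed: T = 2πm/(qB).
T = 2π(9.11×10^-31) / [(1×1.60×10^-19)(0.679)] = 5.27×10^-11 s.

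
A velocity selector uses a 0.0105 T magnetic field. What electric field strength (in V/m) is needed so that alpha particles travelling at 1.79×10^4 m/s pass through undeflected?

E ≈ 188 V/m

qE = qvB ⇒ E = vB = (1.79×10^4)(0.0105) = 188 V/m.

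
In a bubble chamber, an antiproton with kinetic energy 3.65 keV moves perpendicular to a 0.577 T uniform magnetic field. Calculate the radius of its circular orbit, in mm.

Convert the energy: K = 3.65 keV = 5.84×10^-16 J.
v = √(2K/m) = √(2·5.84×10^-16/1.67×10^-27) = 8.36×10^5 m/s.
r = mv/(qB) = (1.67×10^-27)(8.36×10^5) / [(1×1.60×10^-19)(0.577)] = 0.0151 m.

r ≈ 15.1 mm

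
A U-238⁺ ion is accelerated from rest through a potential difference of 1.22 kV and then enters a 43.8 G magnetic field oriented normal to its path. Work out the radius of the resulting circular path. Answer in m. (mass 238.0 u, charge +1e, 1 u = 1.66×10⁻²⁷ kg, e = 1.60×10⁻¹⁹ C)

r ≈ 17.7 m

The kinetic energy gained is K = qV = (1×1.60×10^-19)(1220) = 1.95×10^-16 J.
v = √(2K/m) = 3.14×10^4 m/s.
r = mv/(qB) = (3.95×10^-25)(3.14×10^4) / [(1×1.60×10^-19)(4.38×10^-3)] = 17.7 m.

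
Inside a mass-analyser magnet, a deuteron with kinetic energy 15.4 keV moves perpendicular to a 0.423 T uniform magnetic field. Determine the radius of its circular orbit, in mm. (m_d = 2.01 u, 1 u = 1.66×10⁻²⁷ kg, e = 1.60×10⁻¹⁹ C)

Convert the energy: K = 15.4 keV = 2.46×10^-15 J.
v = √(2K/m) = √(2·2.46×10^-15/3.34×10^-27) = 1.22×10^6 m/s.
r = mv/(qB) = (3.34×10^-27)(1.22×10^6) / [(1×1.60×10^-19)(0.423)] = 0.0599 m.

r ≈ 59.9 mm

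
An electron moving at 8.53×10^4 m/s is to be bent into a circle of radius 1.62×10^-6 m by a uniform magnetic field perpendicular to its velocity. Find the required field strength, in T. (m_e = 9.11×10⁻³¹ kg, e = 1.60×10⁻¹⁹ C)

qvB = mv²/r gives B = mv/(qr).
B = (9.11×10^-31)(8.53×10^4) / [(1×1.60×10^-19)(1.62×10^-6)] = 0.300 T.

B ≈ 0.300 T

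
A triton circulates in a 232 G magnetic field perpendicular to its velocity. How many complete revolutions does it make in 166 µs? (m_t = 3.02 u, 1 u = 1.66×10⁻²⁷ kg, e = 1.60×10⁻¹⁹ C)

N = 19

T = 2πm/(qB) = 2π(5.0132×10^-27) / [(1×1.60×10^-19)(0.0232)] = 8.4857×10^-6 s.
N = t/T = 1.66×10^-4 / 8.4857×10^-6 ≈ 19.56, so 19 complete revolutions.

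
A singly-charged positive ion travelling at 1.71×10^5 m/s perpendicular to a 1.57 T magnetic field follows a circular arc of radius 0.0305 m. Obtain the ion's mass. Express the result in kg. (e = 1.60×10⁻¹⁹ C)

qvB = mv²/r ⇒ m = qBr/v.
m = (1×1.60×10^-19)(1.57)(0.0305) / (1.71×10^5) = 4.48×10^-26 kg.

m ≈ 4.48×10^-26 kg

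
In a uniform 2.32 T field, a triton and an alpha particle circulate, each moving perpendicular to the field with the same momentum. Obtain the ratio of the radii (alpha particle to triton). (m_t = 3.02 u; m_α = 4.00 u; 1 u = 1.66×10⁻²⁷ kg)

ratio ≈ 0.500

r = p/(qB) ⇒ at equal p, r ∝ 1/q.
r_{alpha particle}/r_{triton} = 0.500.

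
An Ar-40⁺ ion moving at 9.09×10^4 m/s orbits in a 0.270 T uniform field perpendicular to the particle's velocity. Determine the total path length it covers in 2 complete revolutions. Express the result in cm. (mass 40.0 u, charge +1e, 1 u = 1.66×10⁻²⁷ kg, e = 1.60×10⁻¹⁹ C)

L ≈ 176 cm

r = mv/(qB) = 0.140 m, so one revolution covers 2πr = 0.878 m.
In 2 revolutions: L = 2·2πr = 1.76 m.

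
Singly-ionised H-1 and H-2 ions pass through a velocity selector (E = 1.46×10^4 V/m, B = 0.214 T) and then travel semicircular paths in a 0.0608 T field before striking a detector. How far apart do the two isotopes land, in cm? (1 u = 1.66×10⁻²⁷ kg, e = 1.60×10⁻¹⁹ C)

Δd ≈ 2.33 cm

Both emerge at v = E/B₁ = 6.82×10^4 m/s.
r = mv/(qB₂), so r₁ = 0.0116 m and r₂ = 0.0233 m, giving Δr = 0.0116 m.
After a semicircle each ion lands a diameter 2r from the entry slit, so the separation is 2Δr = 0.0233 m.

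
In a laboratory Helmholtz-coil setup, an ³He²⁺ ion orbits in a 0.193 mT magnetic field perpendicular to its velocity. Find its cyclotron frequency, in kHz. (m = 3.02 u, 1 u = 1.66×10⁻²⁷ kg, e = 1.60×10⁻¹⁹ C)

f ≈ 1.96 kHz

f = qB/(2πm) = (2×1.60×10^-19)(1.93×10^-4) / [2π(5.01×10^-27)] = 1960 Hz.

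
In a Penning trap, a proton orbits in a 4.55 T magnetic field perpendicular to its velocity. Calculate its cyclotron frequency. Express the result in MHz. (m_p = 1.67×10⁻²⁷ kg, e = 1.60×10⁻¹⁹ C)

f ≈ 69.4 MHz

f = qB/(2πm) = (1×1.60×10^-19)(4.55) / [2π(1.67×10^-27)] = 6.94×10^7 Hz.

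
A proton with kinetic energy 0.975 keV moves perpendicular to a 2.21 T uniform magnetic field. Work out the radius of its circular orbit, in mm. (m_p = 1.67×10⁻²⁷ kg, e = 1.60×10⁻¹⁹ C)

r ≈ 2.04 mm

Convert the energy: K = 0.975 keV = 1.56×10^-16 J.
v = √(2K/m) = √(2·1.56×10^-16/1.67×10^-27) = 4.32×10^5 m/s.
r = mv/(qB) = (1.67×10^-27)(4.32×10^5) / [(1×1.60×10^-19)(2.21)] = 2.04×10^-3 m.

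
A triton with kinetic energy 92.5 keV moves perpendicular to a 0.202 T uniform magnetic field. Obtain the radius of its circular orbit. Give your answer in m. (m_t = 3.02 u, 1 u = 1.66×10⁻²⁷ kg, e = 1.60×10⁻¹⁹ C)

r ≈ 0.377 m

Convert the energy: K = 92.5 keV = 1.48×10^-14 J.
v = √(2K/m) = √(2·1.48×10^-14/5.01×10^-27) = 2.43×10^6 m/s.
r = mv/(qB) = (5.01×10^-27)(2.43×10^6) / [(1×1.60×10^-19)(0.202)] = 0.377 m.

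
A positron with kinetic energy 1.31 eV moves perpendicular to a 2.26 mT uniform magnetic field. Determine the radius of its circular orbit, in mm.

Convert the energy: K = 1.31 eV = 2.10×10^-19 J.
v = √(2K/m) = √(2·2.10×10^-19/9.11×10^-31) = 6.78×10^5 m/s.
r = mv/(qB) = (9.11×10^-31)(6.78×10^5) / [(1×1.60×10^-19)(2.26×10^-3)] = 1.71×10^-3 m.

r ≈ 1.71 mm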